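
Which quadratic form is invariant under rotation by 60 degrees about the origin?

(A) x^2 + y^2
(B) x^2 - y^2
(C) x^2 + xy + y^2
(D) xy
A

Rotation by 60 degrees sends (x, y) to (x/2 - sqrt(3)y/2, sqrt(3)x/2 + y/2).
Substitute the transformed coordinates into each option and compare with the original:
(A) x^2 + y^2  ->  (x/2 - sqrt(3)y/2)^2 + (sqrt(3)x/2 + y/2)^2 = x^2 + y^2   [equals x^2 + y^2: invariant]
(B) x^2 - y^2  ->  (x/2 - sqrt(3)y/2)^2 - (sqrt(3)x/2 + y/2)^2 = -x^2/2 - sqrt(3)xy + y^2/2   [differs from x^2 - y^2: not invariant]
(C) x^2 + xy + y^2  ->  (x/2 - sqrt(3)y/2)^2 + (x/2 - sqrt(3)y/2)(sqrt(3)x/2 + y/2) + (sqrt(3)x/2 + y/2)^2 = sqrt(3)x^2/4 + x^2 - xy/2 - sqrt(3)y^2/4 + y^2   [differs from x^2 + xy + y^2: not invariant]
(D) xy  ->  (x/2 - sqrt(3)y/2)(sqrt(3)x/2 + y/2) = sqrt(3)x^2/4 - xy/2 - sqrt(3)y^2/4   [differs from xy: not invariant]

Only option (A), x^2 + y^2, is unchanged by the transformation.
x^2 + y^2 is the squared distance from the origin, which rotations preserve.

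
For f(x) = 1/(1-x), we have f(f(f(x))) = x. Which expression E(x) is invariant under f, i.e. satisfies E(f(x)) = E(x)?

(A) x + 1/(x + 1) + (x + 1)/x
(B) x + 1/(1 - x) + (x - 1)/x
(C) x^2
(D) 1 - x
B

Replace x by f(x) = 1/(1 - x) in each option and simplify. As a quick numerical cross-check, also compare E(4) with E(f(4)) = E(-1/3).

(A) x + 1/(x + 1) + (x + 1)/x  ->  (1/(1 - x)) + 1/((1/(1 - x)) + 1) + ((1/(1 - x)) + 1)/(1/(1 - x)) = (-x^3 + 6x^2 - 11x + 7)/(x^2 - 3x + 2); check: E(4) = 109/20 but E(-1/3) = -5/6.   [not invariant]
(B) x + 1/(1 - x) + (x - 1)/x  ->  (1/(1 - x)) + 1/(1 - (1/(1 - x))) + ((1/(1 - x)) - 1)/(1/(1 - x)), which simplifies back to x + 1/(1 - x) + (x - 1)/x; check: E(4) = 53/12, E(-1/3) = 53/12.   [invariant]
(C) x^2  ->  (1/(1 - x))^2 = (x - 1)^(-2); check: E(4) = 16 but E(-1/3) = 1/9.   [not invariant]
(D) 1 - x  ->  1 - (1/(1 - x)) = x/(x - 1); check: E(4) = -3 but E(-1/3) = 4/3.   [not invariant]

Only (B) is unchanged. Indeed f(f(x)) = 1/(1 - 1/(1-x)) = (1-x)/(-x) = (x-1)/x, so E(x) = x + f(x) + f(f(x)) is the sum over the whole 3-cycle; applying f just permutes the three terms cyclically (x -> f(x) -> f(f(x)) -> x), leaving the sum unchanged.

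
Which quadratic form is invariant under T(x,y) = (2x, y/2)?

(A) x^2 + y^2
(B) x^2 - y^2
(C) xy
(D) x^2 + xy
C

T multiplies x by 2 and divides y by 2.
Substitute the transformed coordinates into each option and compare with the original:
(A) x^2 + y^2  ->  (2x)^2 + (y/2)^2 = 4x^2 + y^2/4   [differs from x^2 + y^2: not invariant]
(B) x^2 - y^2  ->  (2x)^2 - (y/2)^2 = 4x^2 - y^2/4   [differs from x^2 - y^2: not invariant]
(C) xy  ->  (2x)(y/2) = xy   [equals xy: invariant]
(D) x^2 + xy  ->  (2x)^2 + (2x)(y/2) = 4x^2 + xy   [differs from x^2 + xy: not invariant]

Only option (C), xy, is unchanged by the transformation.
The factors 2 and 1/2 cancel only in the pure product xy.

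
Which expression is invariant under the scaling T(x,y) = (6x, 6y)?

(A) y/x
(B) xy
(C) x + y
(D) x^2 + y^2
A

Under the uniform scaling T(x,y) = (6x, 6y):
Substitute the transformed coordinates into each option and compare with the original:
(A) y/x  ->  (6y)/(6x) = y/x   [equals y/x: invariant]
(B) xy  ->  (6x)(6y) = 36xy   [differs from xy: not invariant]
(C) x + y  ->  (6x) + (6y) = 6x + 6y   [differs from x + y: not invariant]
(D) x^2 + y^2  ->  (6x)^2 + (6y)^2 = 36x^2 + 36y^2   [differs from x^2 + y^2: not invariant]

Only option (A), y/x, is unchanged by the transformation.
The common factor 6 cancels in a ratio of coordinates, while sums, products and sums of squares pick up factors of 6 or 36.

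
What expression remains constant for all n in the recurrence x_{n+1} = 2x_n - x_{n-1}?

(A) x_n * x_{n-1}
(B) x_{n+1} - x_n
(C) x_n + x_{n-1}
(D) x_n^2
B

For the recurrence x_{n+1} = 2x_n - x_{n-1}:

If x_{n+1} = 2x_n - x_{n-1}, then:
x_{n+1} - x_n = x_n - x_{n-1}
The first difference is constant throughout the sequence.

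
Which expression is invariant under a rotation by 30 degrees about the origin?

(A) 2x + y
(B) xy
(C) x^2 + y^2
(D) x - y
C

A rotation by 30 degrees sends (x, y) to (sqrt(3)x/2 - y/2, x/2 + sqrt(3)y/2).
Substitute the transformed coordinates into each option and compare with the original:
(A) 2x + y  ->  2(sqrt(3)x/2 - y/2) + (x/2 + sqrt(3)y/2) = x/2 + sqrt(3)x - y + sqrt(3)y/2   [differs from 2x + y: not invariant]
(B) xy  ->  (sqrt(3)x/2 - y/2)(x/2 + sqrt(3)y/2) = sqrt(3)x^2/4 + xy/2 - sqrt(3)y^2/4   [differs from xy: not invariant]
(C) x^2 + y^2  ->  (sqrt(3)x/2 - y/2)^2 + (x/2 + sqrt(3)y/2)^2 = x^2 + y^2   [equals x^2 + y^2: invariant]
(D) x - y  ->  (sqrt(3)x/2 - y/2) - (x/2 + sqrt(3)y/2) = -x/2 + sqrt(3)x/2 - sqrt(3)y/2 - y/2   [differs from x - y: not invariant]

Only option (C), x^2 + y^2, is unchanged by the transformation.
Geometrically, x^2 + y^2 is the squared distance from the origin, which every rotation about the origin preserves.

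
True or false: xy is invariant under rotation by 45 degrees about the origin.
False

Applying rotation by 45 degrees: x' = x*cos(45 degrees) - y*sin(45 degrees) = sqrt(2)x/2 - sqrt(2)y/2, y' = x*sin(45 degrees) + y*cos(45 degrees) = sqrt(2)x/2 + sqrt(2)y/2

Substituting into xy:
(sqrt(2)x/2 - sqrt(2)y/2)(sqrt(2)x/2 + sqrt(2)y/2)
= x^2/2 - y^2/2

This differs from the original expression xy, so it is NOT invariant.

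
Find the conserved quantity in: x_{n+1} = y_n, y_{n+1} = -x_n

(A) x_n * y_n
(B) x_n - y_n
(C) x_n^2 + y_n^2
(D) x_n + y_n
C

For the recurrence x_{n+1} = y_n, y_{n+1} = -x_n:

x_{n+1}^2 + y_{n+1}^2 = y_n^2 + (-x_n)^2 = x_n^2 + y_n^2
The sum of squares is conserved (like energy in a harmonic oscillator).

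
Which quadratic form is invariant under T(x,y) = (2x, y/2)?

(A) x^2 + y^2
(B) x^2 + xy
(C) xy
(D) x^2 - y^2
C

T multiplies x by 2 and divides y by 2.
Substitute the transformed coordinates into each option and compare with the original:
(A) x^2 + y^2  ->  (2x)^2 + (y/2)^2 = 4x^2 + y^2/4   [differs from x^2 + y^2: not invariant]
(B) x^2 + xy  ->  (2x)^2 + (2x)(y/2) = 4x^2 + xy   [differs from x^2 + xy: not invariant]
(C) xy  ->  (2x)(y/2) = xy   [equals xy: invariant]
(D) x^2 - y^2  ->  (2x)^2 - (y/2)^2 = 4x^2 - y^2/4   [differs from x^2 - y^2: not invariant]

Only option (C), xy, is unchanged by the transformation.
The factors 2 and 1/2 cancel only in the pure product xy.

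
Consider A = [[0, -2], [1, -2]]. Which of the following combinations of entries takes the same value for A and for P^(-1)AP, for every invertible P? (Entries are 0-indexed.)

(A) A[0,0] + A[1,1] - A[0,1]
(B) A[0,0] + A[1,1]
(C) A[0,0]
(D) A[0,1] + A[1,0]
B

A[0,0] + A[1,1] is the trace of A. By the cyclic property of the trace, tr(P^(-1)AP) = tr(APP^(-1)) = tr(A), so it is the same for every matrix similar to A.

The other combinations are not similarity invariants. For example, take P = [[2, 1], [1, 1]] (det P = 1), so P^(-1) = [[1, -1], [-1, 2]] and
B = P^(-1)AP = [[-2, -1], [2, 0]].
Evaluating each option on A and on B:
(A) A[0,0] + A[1,1] - A[0,1]: 0 for A, -1 for B -> changes
(B) A[0,0] + A[1,1]: -2 for A, -2 for B -> unchanged
(C) A[0,0]: 0 for A, -2 for B -> changes
(D) A[0,1] + A[1,0]: -1 for A, 1 for B -> changes

Only (B) A[0,0] + A[1,1] = -2 survives (and it does so for every P, not just this one), so it is the invariant.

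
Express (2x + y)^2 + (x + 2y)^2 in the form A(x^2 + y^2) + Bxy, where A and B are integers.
5(x^2 + y^2) + 8xy

Expanding: (2x + y)^2 = 4x^2 + 4xy + y^2
(x + 2y)^2 = x^2 + 4xy + 4y^2
Sum = (4+1)(x^2+y^2) + 8xy = 5(x^2 + y^2) + 8xy
This is symmetric in x and y.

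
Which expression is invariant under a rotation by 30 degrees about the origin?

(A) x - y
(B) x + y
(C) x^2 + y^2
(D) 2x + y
C

A rotation by 30 degrees sends (x, y) to (sqrt(3)x/2 - y/2, x/2 + sqrt(3)y/2).
Substitute the transformed coordinates into each option and compare with the original:
(A) x - y  ->  (sqrt(3)x/2 - y/2) - (x/2 + sqrt(3)y/2) = -x/2 + sqrt(3)x/2 - sqrt(3)y/2 - y/2   [differs from x - y: not invariant]
(B) x + y  ->  (sqrt(3)x/2 - y/2) + (x/2 + sqrt(3)y/2) = x/2 + sqrt(3)x/2 - y/2 + sqrt(3)y/2   [differs from x + y: not invariant]
(C) x^2 + y^2  ->  (sqrt(3)x/2 - y/2)^2 + (x/2 + sqrt(3)y/2)^2 = x^2 + y^2   [equals x^2 + y^2: invariant]
(D) 2x + y  ->  2(sqrt(3)x/2 - y/2) + (x/2 + sqrt(3)y/2) = x/2 + sqrt(3)x - y + sqrt(3)y/2   [differs from 2x + y: not invariant]

Only option (C), x^2 + y^2, is unchanged by the transformation.
Geometrically, x^2 + y^2 is the squared distance from the origin, which every rotation about the origin preserves.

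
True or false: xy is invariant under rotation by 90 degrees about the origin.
False

Applying rotation by 90 degrees: x' = x*cos(90 degrees) - y*sin(90 degrees) = -y, y' = x*sin(90 degrees) + y*cos(90 degrees) = x

Substituting into xy:
(-y)(x)
= -xy

This differs from the original expression xy, so it is NOT invariant.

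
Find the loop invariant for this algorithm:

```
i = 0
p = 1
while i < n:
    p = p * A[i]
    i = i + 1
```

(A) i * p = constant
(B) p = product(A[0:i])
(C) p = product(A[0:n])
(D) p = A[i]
B

A loop invariant must hold before the first iteration and be re-established by every execution of the body.

(B) p = product(A[0:i]): Initially i = 0 and p = 1 = product of the empty slice A[0:0]. If p = product(A[0:i]) holds at the top of an iteration, the body sets p to product(A[0:i]) * A[i] = product(A[0:i+1]) and then i to i+1, so the property is restored. At exit i = n, giving p = product(A[0:n]).

The other options fail:
(A) i * p = constant: initially i * p = 0, but after one iteration it is 1 * A[0], which is nonzero in general.
(C) p = product(A[0:n]): false before the loop (p = 1, not the full product) -- it only becomes true at exit.
(D) p = A[i]: after the first iteration p = A[0] but i = 1; in general p is a product of several elements, not a single one.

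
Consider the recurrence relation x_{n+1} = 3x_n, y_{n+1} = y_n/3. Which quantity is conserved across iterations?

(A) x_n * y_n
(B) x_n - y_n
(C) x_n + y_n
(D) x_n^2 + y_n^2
A

For the recurrence x_{n+1} = 3x_n, y_{n+1} = y_n/3:

x_{n+1} * y_{n+1} = (3x_n) * (y_n/3) = x_n * y_n
The product is conserved.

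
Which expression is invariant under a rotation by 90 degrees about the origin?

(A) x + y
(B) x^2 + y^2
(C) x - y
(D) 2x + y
B

A rotation by 90 degrees sends (x, y) to (-y, x).
Substitute the transformed coordinates into each option and compare with the original:
(A) x + y  ->  (-y) + (x) = x - y   [differs from x + y: not invariant]
(B) x^2 + y^2  ->  (-y)^2 + (x)^2 = x^2 + y^2   [equals x^2 + y^2: invariant]
(C) x - y  ->  (-y) - (x) = -x - y   [differs from x - y: not invariant]
(D) 2x + y  ->  2(-y) + (x) = x - 2y   [differs from 2x + y: not invariant]

Only option (B), x^2 + y^2, is unchanged by the transformation.
Geometrically, x^2 + y^2 is the squared distance from the origin, which every rotation about the origin preserves.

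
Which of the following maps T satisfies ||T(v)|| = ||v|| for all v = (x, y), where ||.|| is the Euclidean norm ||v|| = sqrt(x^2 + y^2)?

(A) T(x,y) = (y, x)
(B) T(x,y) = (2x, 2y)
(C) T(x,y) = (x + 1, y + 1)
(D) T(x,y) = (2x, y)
A

A transformation preserves a norm if ||T(v)|| = ||v|| for every v; a single vector where the norm changes rules an option out.

(A) T(x,y) = (y, x): preserves the norm -- it is an orthogonal map (a rotation/reflection), and (y)^2 + (x)^2 simplifies to x^2 + y^2.
(B) T(x,y) = (2x, 2y): v = (1, 0) has norm sqrt((1)^2 + (0)^2) = 1, but T(v) = (2, 0) has norm 2 -- not preserved.
(C) T(x,y) = (x + 1, y + 1): v = (1, 0) has norm sqrt((1)^2 + (0)^2) = 1, but T(v) = (2, 1) has norm sqrt(5) -- not preserved.
(D) T(x,y) = (2x, y): v = (1, 0) has norm sqrt((1)^2 + (0)^2) = 1, but T(v) = (2, 0) has norm 2 -- not preserved.

Therefore the answer is (A).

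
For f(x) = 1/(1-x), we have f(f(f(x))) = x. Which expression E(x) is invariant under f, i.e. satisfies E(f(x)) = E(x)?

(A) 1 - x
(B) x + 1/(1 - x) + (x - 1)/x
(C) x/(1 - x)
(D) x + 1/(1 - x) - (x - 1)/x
B

Replace x by f(x) = 1/(1 - x) in each option and simplify. As a quick numerical cross-check, also compare E(5) with E(f(5)) = E(-1/4).

(A) 1 - x  ->  1 - (1/(1 - x)) = x/(x - 1); check: E(5) = -4 but E(-1/4) = 5/4.   [not invariant]
(B) x + 1/(1 - x) + (x - 1)/x  ->  (1/(1 - x)) + 1/(1 - (1/(1 - x))) + ((1/(1 - x)) - 1)/(1/(1 - x)), which simplifies back to x + 1/(1 - x) + (x - 1)/x; check: E(5) = 111/20, E(-1/4) = 111/20.   [invariant]
(C) x/(1 - x)  ->  (1/(1 - x))/(1 - (1/(1 - x))) = -1/x; check: E(5) = -5/4 but E(-1/4) = -1/5.   [not invariant]
(D) x + 1/(1 - x) - (x - 1)/x  ->  (1/(1 - x)) + 1/(1 - (1/(1 - x))) - ((1/(1 - x)) - 1)/(1/(1 - x)) = (x^2(1 - x) - x + (x - 1)^2)/(x(x - 1)); check: E(5) = 79/20 but E(-1/4) = -89/20.   [not invariant]

Only (B) is unchanged. Indeed f(f(x)) = 1/(1 - 1/(1-x)) = (1-x)/(-x) = (x-1)/x, so E(x) = x + f(x) + f(f(x)) is the sum over the whole 3-cycle; applying f just permutes the three terms cyclically (x -> f(x) -> f(f(x)) -> x), leaving the sum unchanged.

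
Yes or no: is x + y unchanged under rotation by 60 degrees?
No

Applying rotation by 60 degrees: x' = x*cos(60 degrees) - y*sin(60 degrees) = x/2 - sqrt(3)y/2, y' = x*sin(60 degrees) + y*cos(60 degrees) = sqrt(3)x/2 + y/2

Substituting into x + y:
(x/2 - sqrt(3)y/2) + (sqrt(3)x/2 + y/2)
= x/2 + sqrt(3)x/2 - sqrt(3)y/2 + y/2

This differs from the original expression x + y, so it is NOT invariant.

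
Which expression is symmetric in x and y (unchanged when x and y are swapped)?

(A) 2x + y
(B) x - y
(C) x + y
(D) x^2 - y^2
C

A symmetric expression is unchanged when the variables are permuted; here the transformation to test is the swap (x, y) -> (y, x).
Substitute the transformed coordinates into each option and compare with the original:
(A) 2x + y  ->  2(y) + (x) = x + 2y   [differs from 2x + y: not invariant]
(B) x - y  ->  (y) - (x) = -x + y   [differs from x - y: not invariant]
(C) x + y  ->  (y) + (x) = x + y   [equals x + y: invariant]
(D) x^2 - y^2  ->  (y)^2 - (x)^2 = -x^2 + y^2   [differs from x^2 - y^2: not invariant]

Only option (C), x + y, is unchanged by the transformation.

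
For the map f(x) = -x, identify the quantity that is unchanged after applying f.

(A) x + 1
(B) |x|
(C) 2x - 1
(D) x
B

For f(x) = -x:
Applying f replaces x by -x. Since |-x| = |x|, the absolute value is unchanged by f, whereas x -> -x, 2x - 1 -> -2x - 1 and x + 1 -> -x + 1 all change.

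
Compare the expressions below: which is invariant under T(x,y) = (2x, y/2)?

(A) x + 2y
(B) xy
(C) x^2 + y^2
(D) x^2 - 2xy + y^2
B

An expression E(x,y) is invariant under T if E(T(x,y)) = E(x,y). Here T(x,y) = (2x, y/2).
Substitute the transformed coordinates into each option and compare with the original:
(A) x + 2y  ->  (2x) + 2(y/2) = 2x + y   [differs from x + 2y: not invariant]
(B) xy  ->  (2x)(y/2) = xy   [equals xy: invariant]
(C) x^2 + y^2  ->  (2x)^2 + (y/2)^2 = 4x^2 + y^2/4   [differs from x^2 + y^2: not invariant]
(D) x^2 - 2xy + y^2  ->  (2x)^2 - 2(2x)(y/2) + (y/2)^2 = 4x^2 - 2xy + y^2/4   [differs from x^2 - 2xy + y^2: not invariant]

Only option (B), xy, is unchanged by the transformation.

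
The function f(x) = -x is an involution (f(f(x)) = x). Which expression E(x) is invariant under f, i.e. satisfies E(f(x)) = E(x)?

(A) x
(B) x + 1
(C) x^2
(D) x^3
C

Replace x by f(x) = -x in each option and simplify. As a quick numerical cross-check, also compare E(4) with E(f(4)) = E(-4).

(A) x  ->  (-x) = -x; check: E(4) = 4 but E(-4) = -4.   [not invariant]
(B) x + 1  ->  (-x) + 1 = 1 - x; check: E(4) = 5 but E(-4) = -3.   [not invariant]
(C) x^2  ->  (-x)^2, which simplifies back to x^2; check: E(4) = 16, E(-4) = 16.   [invariant]
(D) x^3  ->  (-x)^3 = -x^3; check: E(4) = 64 but E(-4) = -64.   [not invariant]

Only (C) is unchanged. E is symmetric under swapping x with f(x) = -x, which is exactly what an involution does.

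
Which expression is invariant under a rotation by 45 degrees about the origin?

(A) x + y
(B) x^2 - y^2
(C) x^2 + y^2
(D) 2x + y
C

A rotation by 45 degrees sends (x, y) to (sqrt(2)x/2 - sqrt(2)y/2, sqrt(2)x/2 + sqrt(2)y/2).
Substitute the transformed coordinates into each option and compare with the original:
(A) x + y  ->  (sqrt(2)x/2 - sqrt(2)y/2) + (sqrt(2)x/2 + sqrt(2)y/2) = sqrt(2)x   [differs from x + y: not invariant]
(B) x^2 - y^2  ->  (sqrt(2)x/2 - sqrt(2)y/2)^2 - (sqrt(2)x/2 + sqrt(2)y/2)^2 = -2xy   [differs from x^2 - y^2: not invariant]
(C) x^2 + y^2  ->  (sqrt(2)x/2 - sqrt(2)y/2)^2 + (sqrt(2)x/2 + sqrt(2)y/2)^2 = x^2 + y^2   [equals x^2 + y^2: invariant]
(D) 2x + y  ->  2(sqrt(2)x/2 - sqrt(2)y/2) + (sqrt(2)x/2 + sqrt(2)y/2) = 3sqrt(2)x/2 - sqrt(2)y/2   [differs from 2x + y: not invariant]

Only option (C), x^2 + y^2, is unchanged by the transformation.
Geometrically, x^2 + y^2 is the squared distance from the origin, which every rotation about the origin preserves.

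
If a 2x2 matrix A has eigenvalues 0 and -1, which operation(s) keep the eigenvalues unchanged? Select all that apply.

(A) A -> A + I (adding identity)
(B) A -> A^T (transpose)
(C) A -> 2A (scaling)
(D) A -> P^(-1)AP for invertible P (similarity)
B and D

Eigenvalues are preserved by:
1. Similarity transformations: A -> P^(-1)AP (same characteristic polynomial)
2. Transpose: A^T has the same eigenvalues as A

Eigenvalues are NOT preserved by:
- Adding identity: eigenvalues become 0+1, -1+1
- Scaling: eigenvalues become 0, -2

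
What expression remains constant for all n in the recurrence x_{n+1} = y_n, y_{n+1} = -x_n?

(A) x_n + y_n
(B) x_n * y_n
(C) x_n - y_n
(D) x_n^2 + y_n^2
D

For the recurrence x_{n+1} = y_n, y_{n+1} = -x_n:

x_{n+1}^2 + y_{n+1}^2 = y_n^2 + (-x_n)^2 = x_n^2 + y_n^2
The sum of squares is conserved (like energy in a harmonic oscillator).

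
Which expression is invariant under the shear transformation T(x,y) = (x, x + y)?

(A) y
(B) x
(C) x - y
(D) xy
B

Under the shear T(x,y) = (x, x + y):
Substitute the transformed coordinates into each option and compare with the original:
(A) y  ->  (x + y) = x + y   [differs from y: not invariant]
(B) x  ->  (x) = x   [equals x: invariant]
(C) x - y  ->  (x) - (x + y) = -y   [differs from x - y: not invariant]
(D) xy  ->  (x)(x + y) = x^2 + xy   [differs from xy: not invariant]

Only option (B), x, is unchanged by the transformation.
A vertical shear moves points parallel to the y-axis, so the x-coordinate (and any function of x alone) is unchanged.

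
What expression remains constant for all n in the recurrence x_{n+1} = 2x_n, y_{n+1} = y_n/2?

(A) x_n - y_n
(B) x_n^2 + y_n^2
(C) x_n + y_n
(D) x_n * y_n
D

For the recurrence x_{n+1} = 2x_n, y_{n+1} = y_n/2:

x_{n+1} * y_{n+1} = (2x_n) * (y_n/2) = x_n * y_n
The product is conserved.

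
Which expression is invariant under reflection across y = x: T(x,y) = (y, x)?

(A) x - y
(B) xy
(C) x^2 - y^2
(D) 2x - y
B

The map is reflection across y = x: T(x,y) = (y, x).
Substitute the transformed coordinates into each option and compare with the original:
(A) x - y  ->  (y) - (x) = -x + y   [differs from x - y: not invariant]
(B) xy  ->  (y)(x) = xy   [equals xy: invariant]
(C) x^2 - y^2  ->  (y)^2 - (x)^2 = -x^2 + y^2   [differs from x^2 - y^2: not invariant]
(D) 2x - y  ->  2(y) - (x) = -x + 2y   [differs from 2x - y: not invariant]

Only option (B), xy, is unchanged by the transformation.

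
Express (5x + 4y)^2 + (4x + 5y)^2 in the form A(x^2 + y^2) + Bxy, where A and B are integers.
41(x^2 + y^2) + 80xy

Expanding: (5x + 4y)^2 = 25x^2 + 40xy + 16y^2
(4x + 5y)^2 = 16x^2 + 40xy + 25y^2
Sum = (25+16)(x^2+y^2) + 80xy = 41(x^2 + y^2) + 80xy
This is symmetric in x and y.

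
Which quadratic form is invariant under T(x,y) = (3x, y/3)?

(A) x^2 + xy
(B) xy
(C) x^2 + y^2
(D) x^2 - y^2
B

T multiplies x by 3 and divides y by 3.
Substitute the transformed coordinates into each option and compare with the original:
(A) x^2 + xy  ->  (3x)^2 + (3x)(y/3) = 9x^2 + xy   [differs from x^2 + xy: not invariant]
(B) xy  ->  (3x)(y/3) = xy   [equals xy: invariant]
(C) x^2 + y^2  ->  (3x)^2 + (y/3)^2 = 9x^2 + y^2/9   [differs from x^2 + y^2: not invariant]
(D) x^2 - y^2  ->  (3x)^2 - (y/3)^2 = 9x^2 - y^2/9   [differs from x^2 - y^2: not invariant]

Only option (B), xy, is unchanged by the transformation.
The factors 3 and 1/3 cancel only in the pure product xy.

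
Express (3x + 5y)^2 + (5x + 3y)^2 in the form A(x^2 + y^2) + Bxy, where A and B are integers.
34(x^2 + y^2) + 60xy

Expanding: (3x + 5y)^2 = 9x^2 + 30xy + 25y^2
(5x + 3y)^2 = 25x^2 + 30xy + 9y^2
Sum = (9+25)(x^2+y^2) + 60xy = 34(x^2 + y^2) + 60xy
This is symmetric in x and y.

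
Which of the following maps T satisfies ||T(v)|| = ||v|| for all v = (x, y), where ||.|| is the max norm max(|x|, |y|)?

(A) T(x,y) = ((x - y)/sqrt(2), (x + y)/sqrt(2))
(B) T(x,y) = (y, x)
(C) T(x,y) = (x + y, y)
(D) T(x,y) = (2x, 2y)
B

A transformation preserves a norm if ||T(v)|| = ||v|| for every v; a single vector where the norm changes rules an option out.

(A) T(x,y) = ((x - y)/sqrt(2), (x + y)/sqrt(2)): v = (1, 0) has norm max(|1|, |0|) = 1, but T(v) = (sqrt(2)/2, sqrt(2)/2) has norm sqrt(2)/2 -- not preserved.
(B) T(x,y) = (y, x): preserves the norm -- it only permutes the coordinates and/or flips signs, which leaves max(|x|, |y|) unchanged.
(C) T(x,y) = (x + y, y): v = (1, 1) has norm max(|1|, |1|) = 1, but T(v) = (2, 1) has norm 2 -- not preserved.
(D) T(x,y) = (2x, 2y): v = (1, 0) has norm max(|1|, |0|) = 1, but T(v) = (2, 0) has norm 2 -- not preserved.

Therefore the answer is (B).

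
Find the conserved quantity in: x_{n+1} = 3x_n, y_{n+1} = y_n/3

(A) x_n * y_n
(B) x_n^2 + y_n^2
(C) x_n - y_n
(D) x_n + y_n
A

For the recurrence x_{n+1} = 3x_n, y_{n+1} = y_n/3:

x_{n+1} * y_{n+1} = (3x_n) * (y_n/3) = x_n * y_n
The product is conserved.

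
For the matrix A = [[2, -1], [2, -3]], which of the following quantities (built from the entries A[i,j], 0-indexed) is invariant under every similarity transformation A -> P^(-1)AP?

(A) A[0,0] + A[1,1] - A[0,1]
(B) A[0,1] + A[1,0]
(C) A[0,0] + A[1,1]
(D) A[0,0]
C

A[0,0] + A[1,1] is the trace of A. By the cyclic property of the trace, tr(P^(-1)AP) = tr(APP^(-1)) = tr(A), so it is the same for every matrix similar to A.

The other combinations are not similarity invariants. For example, take P = [[1, 1], [0, 1]] (det P = 1), so P^(-1) = [[1, -1], [0, 1]] and
B = P^(-1)AP = [[0, 2], [2, -1]].
Evaluating each option on A and on B:
(A) A[0,0] + A[1,1] - A[0,1]: 0 for A, -3 for B -> changes
(B) A[0,1] + A[1,0]: 1 for A, 4 for B -> changes
(C) A[0,0] + A[1,1]: -1 for A, -1 for B -> unchanged
(D) A[0,0]: 2 for A, 0 for B -> changes

Only (C) A[0,0] + A[1,1] = -1 survives (and it does so for every P, not just this one), so it is the invariant.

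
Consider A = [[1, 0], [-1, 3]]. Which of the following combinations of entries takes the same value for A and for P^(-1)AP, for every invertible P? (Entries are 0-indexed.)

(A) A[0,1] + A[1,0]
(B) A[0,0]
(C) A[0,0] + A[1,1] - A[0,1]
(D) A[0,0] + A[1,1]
D

A[0,0] + A[1,1] is the trace of A. By the cyclic property of the trace, tr(P^(-1)AP) = tr(APP^(-1)) = tr(A), so it is the same for every matrix similar to A.

The other combinations are not similarity invariants. For example, take P = [[1, -1], [0, 1]] (det P = 1), so P^(-1) = [[1, 1], [0, 1]] and
B = P^(-1)AP = [[0, 3], [-1, 4]].
Evaluating each option on A and on B:
(A) A[0,1] + A[1,0]: -1 for A, 2 for B -> changes
(B) A[0,0]: 1 for A, 0 for B -> changes
(C) A[0,0] + A[1,1] - A[0,1]: 4 for A, 1 for B -> changes
(D) A[0,0] + A[1,1]: 4 for A, 4 for B -> unchanged

Only (D) A[0,0] + A[1,1] = 4 survives (and it does so for every P, not just this one), so it is the invariant.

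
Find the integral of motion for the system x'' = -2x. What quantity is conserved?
E = (x')^2 + 2x^2

Multiply the equation by x':
x' * x'' = -2x * x'
The left side is d/dt[(x')^2/2] and the right side is d/dt[-2x^2/2], so
d/dt[(x')^2/2 + 2x^2/2] = 0, i.e. (x')^2/2 + 2x^2/2 = constant.
Multiplying by 2, the integral of motion is E = (x')^2 + 2x^2.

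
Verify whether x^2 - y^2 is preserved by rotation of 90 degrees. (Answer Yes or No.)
No

Applying rotation by 90 degrees: x' = x*cos(90 degrees) - y*sin(90 degrees) = -y, y' = x*sin(90 degrees) + y*cos(90 degrees) = x

Substituting into x^2 - y^2:
(-y)^2 - (x)^2
= -x^2 + y^2

This differs from the original expression x^2 - y^2, so it is NOT invariant.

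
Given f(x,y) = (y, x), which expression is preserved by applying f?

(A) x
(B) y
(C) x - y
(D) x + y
D

For f(x,y) = (y, x):
After applying f: x' = y, y' = x. So x' + y' = y + x = x + y.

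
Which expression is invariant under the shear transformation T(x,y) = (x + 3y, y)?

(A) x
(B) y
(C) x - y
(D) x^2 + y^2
B

Under the shear T(x,y) = (x + 3y, y):
Substitute the transformed coordinates into each option and compare with the original:
(A) x  ->  (x + 3y) = x + 3y   [differs from x: not invariant]
(B) y  ->  (y) = y   [equals y: invariant]
(C) x - y  ->  (x + 3y) - (y) = x + 2y   [differs from x - y: not invariant]
(D) x^2 + y^2  ->  (x + 3y)^2 + (y)^2 = x^2 + 6xy + 10y^2   [differs from x^2 + y^2: not invariant]

Only option (B), y, is unchanged by the transformation.
A horizontal shear moves points parallel to the x-axis, so the y-coordinate (and any function of y alone) is unchanged.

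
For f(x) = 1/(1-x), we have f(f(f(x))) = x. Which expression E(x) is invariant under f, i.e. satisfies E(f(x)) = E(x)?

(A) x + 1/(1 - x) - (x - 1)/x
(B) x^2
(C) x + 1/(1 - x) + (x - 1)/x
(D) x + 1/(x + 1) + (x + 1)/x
C

Replace x by f(x) = 1/(1 - x) in each option and simplify. As a quick numerical cross-check, also compare E(5) with E(f(5)) = E(-1/4).

(A) x + 1/(1 - x) - (x - 1)/x  ->  (1/(1 - x)) + 1/(1 - (1/(1 - x))) - ((1/(1 - x)) - 1)/(1/(1 - x)) = (x^2(1 - x) - x + (x - 1)^2)/(x(x - 1)); check: E(5) = 79/20 but E(-1/4) = -89/20.   [not invariant]
(B) x^2  ->  (1/(1 - x))^2 = (x - 1)^(-2); check: E(5) = 25 but E(-1/4) = 1/16.   [not invariant]
(C) x + 1/(1 - x) + (x - 1)/x  ->  (1/(1 - x)) + 1/(1 - (1/(1 - x))) + ((1/(1 - x)) - 1)/(1/(1 - x)), which simplifies back to x + 1/(1 - x) + (x - 1)/x; check: E(5) = 111/20, E(-1/4) = 111/20.   [invariant]
(D) x + 1/(x + 1) + (x + 1)/x  ->  (1/(1 - x)) + 1/((1/(1 - x)) + 1) + ((1/(1 - x)) + 1)/(1/(1 - x)) = (-x^3 + 6x^2 - 11x + 7)/(x^2 - 3x + 2); check: E(5) = 191/30 but E(-1/4) = -23/12.   [not invariant]

Only (C) is unchanged. Indeed f(f(x)) = 1/(1 - 1/(1-x)) = (1-x)/(-x) = (x-1)/x, so E(x) = x + f(x) + f(f(x)) is the sum over the whole 3-cycle; applying f just permutes the three terms cyclically (x -> f(x) -> f(f(x)) -> x), leaving the sum unchanged.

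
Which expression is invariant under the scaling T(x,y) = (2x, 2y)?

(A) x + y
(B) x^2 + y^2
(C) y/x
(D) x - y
C

Under the uniform scaling T(x,y) = (2x, 2y):
Substitute the transformed coordinates into each option and compare with the original:
(A) x + y  ->  (2x) + (2y) = 2x + 2y   [differs from x + y: not invariant]
(B) x^2 + y^2  ->  (2x)^2 + (2y)^2 = 4x^2 + 4y^2   [differs from x^2 + y^2: not invariant]
(C) y/x  ->  (2y)/(2x) = y/x   [equals y/x: invariant]
(D) x - y  ->  (2x) - (2y) = 2x - 2y   [differs from x - y: not invariant]

Only option (C), y/x, is unchanged by the transformation.
The common factor 2 cancels in a ratio of coordinates, while sums, products and sums of squares pick up factors of 2 or 4.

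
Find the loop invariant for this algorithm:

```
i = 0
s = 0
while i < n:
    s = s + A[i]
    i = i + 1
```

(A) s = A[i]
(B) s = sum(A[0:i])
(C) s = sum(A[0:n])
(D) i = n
B

A loop invariant must hold before the first iteration and be re-established by every execution of the body.

(B) s = sum(A[0:i]): Initially i = 0 and s = 0 = sum of the empty slice A[0:0]. If s = sum(A[0:i]) holds at the top of an iteration, the body sets s to sum(A[0:i]) + A[i] = sum(A[0:i+1]) and then i to i+1, so s = sum(A[0:i]) holds again. At exit i = n, giving s = sum(A[0:n]).

The other options fail:
(A) s = A[i]: after the first iteration s = A[0] but i = 1, so s = A[i] compares s with the wrong element (and fails in general).
(C) s = sum(A[0:n]): false before the loop (s = 0, not the full sum) -- it only becomes true at exit.
(D) i = n: false initially (i = 0); it is the exit condition, not an invariant.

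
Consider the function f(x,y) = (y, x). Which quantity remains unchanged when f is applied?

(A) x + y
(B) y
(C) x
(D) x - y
A

For f(x,y) = (y, x):
After applying f: x' = y, y' = x. So x' + y' = y + x = x + y.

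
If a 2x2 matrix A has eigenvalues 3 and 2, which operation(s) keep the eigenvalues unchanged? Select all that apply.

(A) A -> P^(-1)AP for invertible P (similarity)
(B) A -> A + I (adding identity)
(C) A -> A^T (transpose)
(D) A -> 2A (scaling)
A and C

Eigenvalues are preserved by:
1. Similarity transformations: A -> P^(-1)AP (same characteristic polynomial)
2. Transpose: A^T has the same eigenvalues as A

Eigenvalues are NOT preserved by:
- Adding identity: eigenvalues become 3+1, 2+1
- Scaling: eigenvalues become 6, 4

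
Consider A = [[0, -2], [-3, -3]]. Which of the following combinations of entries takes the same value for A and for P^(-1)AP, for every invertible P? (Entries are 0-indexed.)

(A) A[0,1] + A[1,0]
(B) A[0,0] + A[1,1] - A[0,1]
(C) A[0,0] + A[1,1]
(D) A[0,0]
C

A[0,0] + A[1,1] is the trace of A. By the cyclic property of the trace, tr(P^(-1)AP) = tr(APP^(-1)) = tr(A), so it is the same for every matrix similar to A.

The other combinations are not similarity invariants. For example, take P = [[1, 1], [1, 2]] (det P = 1), so P^(-1) = [[2, -1], [-1, 1]] and
B = P^(-1)AP = [[2, 1], [-4, -5]].
Evaluating each option on A and on B:
(A) A[0,1] + A[1,0]: -5 for A, -3 for B -> changes
(B) A[0,0] + A[1,1] - A[0,1]: -1 for A, -4 for B -> changes
(C) A[0,0] + A[1,1]: -3 for A, -3 for B -> unchanged
(D) A[0,0]: 0 for A, 2 for B -> changes

Only (C) A[0,0] + A[1,1] = -3 survives (and it does so for every P, not just this one), so it is the invariant.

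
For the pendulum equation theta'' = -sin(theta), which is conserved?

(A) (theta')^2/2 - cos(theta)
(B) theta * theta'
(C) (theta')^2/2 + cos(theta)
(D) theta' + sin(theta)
A

A first integral I satisfies dI/dt = 0 along every solution. Differentiate each option and use the equation of motion:
(A) d/dt[(theta')^2/2 - cos(theta)] = theta' theta'' + sin(theta) theta' = theta'(-sin(theta)) + theta' sin(theta) = 0
(B) d/dt[theta * theta'] = (theta')^2 + theta theta'' = (theta')^2 - theta sin(theta), not identically 0
(C) d/dt[(theta')^2/2 + cos(theta)] = theta' theta'' - sin(theta) theta' = -2 theta' sin(theta), not identically 0
(D) d/dt[theta' + sin(theta)] = theta'' + cos(theta) theta' = -sin(theta) + theta' cos(theta), not identically 0

Only (A) has zero time-derivative. This is the total energy: kinetic (theta')^2/2 plus potential -cos(theta).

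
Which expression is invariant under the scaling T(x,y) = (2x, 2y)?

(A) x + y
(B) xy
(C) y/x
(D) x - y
C

Under the uniform scaling T(x,y) = (2x, 2y):
Substitute the transformed coordinates into each option and compare with the original:
(A) x + y  ->  (2x) + (2y) = 2x + 2y   [differs from x + y: not invariant]
(B) xy  ->  (2x)(2y) = 4xy   [differs from xy: not invariant]
(C) y/x  ->  (2y)/(2x) = y/x   [equals y/x: invariant]
(D) x - y  ->  (2x) - (2y) = 2x - 2y   [differs from x - y: not invariant]

Only option (C), y/x, is unchanged by the transformation.
The common factor 2 cancels in a ratio of coordinates, while sums, products and sums of squares pick up factors of 2 or 4.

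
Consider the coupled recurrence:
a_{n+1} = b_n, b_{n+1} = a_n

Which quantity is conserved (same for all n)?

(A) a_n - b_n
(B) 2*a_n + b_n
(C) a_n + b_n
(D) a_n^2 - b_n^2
C

Replace a_n by a_{n+1} = b_n and b_n by b_{n+1} = a_n in each option and simplify:
(A) a_n - b_n  ->  (b_n) - (a_n) = -a_n + b_n   [not conserved]
(B) 2*a_n + b_n  ->  2*(b_n) + (a_n) = a_n + 2*b_n   [not conserved]
(C) a_n + b_n  ->  (b_n) + (a_n) = a_n + b_n   [conserved]
(D) a_n^2 - b_n^2  ->  (b_n)^2 - (a_n)^2 = -a_n^2 + b_n^2   [not conserved]

Only (C) a_n + b_n returns to itself after one step, so it is the conserved quantity.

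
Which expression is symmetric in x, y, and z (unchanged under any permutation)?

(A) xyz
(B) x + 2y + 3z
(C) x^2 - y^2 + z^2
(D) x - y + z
A

A symmetric expression is unchanged when the variables are permuted; here the transformation to test is the swap (x, y) -> (y, x).
A symmetric expression must survive every permutation; the single swap x <-> y already eliminates the distractors, and the keyed expression is also unchanged by x <-> z and y <-> z (each variable enters it in exactly the same way).
Substitute the transformed coordinates into each option and compare with the original:
(A) xyz  ->  (y)(x)z = xyz   [equals xyz: invariant]
(B) x + 2y + 3z  ->  (y) + 2(x) + 3z = 2x + y + 3z   [differs from x + 2y + 3z: not invariant]
(C) x^2 - y^2 + z^2  ->  (y)^2 - (x)^2 + z^2 = -x^2 + y^2 + z^2   [differs from x^2 - y^2 + z^2: not invariant]
(D) x - y + z  ->  (y) - (x) + z = -x + y + z   [differs from x - y + z: not invariant]

Only option (A), xyz, is unchanged by the transformation.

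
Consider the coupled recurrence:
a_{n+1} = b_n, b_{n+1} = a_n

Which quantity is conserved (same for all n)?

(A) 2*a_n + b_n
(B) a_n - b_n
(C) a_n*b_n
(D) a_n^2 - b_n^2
C

Replace a_n by a_{n+1} = b_n and b_n by b_{n+1} = a_n in each option and simplify:
(A) 2*a_n + b_n  ->  2*(b_n) + (a_n) = a_n + 2*b_n   [not conserved]
(B) a_n - b_n  ->  (b_n) - (a_n) = -a_n + b_n   [not conserved]
(C) a_n*b_n  ->  (b_n)*(a_n) = a_n*b_n   [conserved]
(D) a_n^2 - b_n^2  ->  (b_n)^2 - (a_n)^2 = -a_n^2 + b_n^2   [not conserved]

Only (C) a_n*b_n returns to itself after one step, so it is the conserved quantity.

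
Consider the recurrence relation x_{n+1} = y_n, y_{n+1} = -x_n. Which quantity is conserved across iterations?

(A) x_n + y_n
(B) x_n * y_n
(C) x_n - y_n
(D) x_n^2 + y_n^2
D

For the recurrence x_{n+1} = y_n, y_{n+1} = -x_n:

x_{n+1}^2 + y_{n+1}^2 = y_n^2 + (-x_n)^2 = x_n^2 + y_n^2
The sum of squares is conserved (like energy in a harmonic oscillator).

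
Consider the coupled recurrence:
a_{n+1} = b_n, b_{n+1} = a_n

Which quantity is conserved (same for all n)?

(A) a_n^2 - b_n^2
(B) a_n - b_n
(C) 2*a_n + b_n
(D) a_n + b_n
D

Replace a_n by a_{n+1} = b_n and b_n by b_{n+1} = a_n in each option and simplify:
(A) a_n^2 - b_n^2  ->  (b_n)^2 - (a_n)^2 = -a_n^2 + b_n^2   [not conserved]
(B) a_n - b_n  ->  (b_n) - (a_n) = -a_n + b_n   [not conserved]
(C) 2*a_n + b_n  ->  2*(b_n) + (a_n) = a_n + 2*b_n   [not conserved]
(D) a_n + b_n  ->  (b_n) + (a_n) = a_n + b_n   [conserved]

Only (D) a_n + b_n returns to itself after one step, so it is the conserved quantity.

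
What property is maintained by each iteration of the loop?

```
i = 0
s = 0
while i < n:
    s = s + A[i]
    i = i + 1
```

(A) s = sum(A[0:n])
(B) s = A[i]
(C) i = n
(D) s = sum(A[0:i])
D

A loop invariant must hold before the first iteration and be re-established by every execution of the body.

(D) s = sum(A[0:i]): Initially i = 0 and s = 0 = sum of the empty slice A[0:0]. If s = sum(A[0:i]) holds at the top of an iteration, the body sets s to sum(A[0:i]) + A[i] = sum(A[0:i+1]) and then i to i+1, so s = sum(A[0:i]) holds again. At exit i = n, giving s = sum(A[0:n]).

The other options fail:
(A) s = sum(A[0:n]): false before the loop (s = 0, not the full sum) -- it only becomes true at exit.
(B) s = A[i]: after the first iteration s = A[0] but i = 1, so s = A[i] compares s with the wrong element (and fails in general).
(C) i = n: false initially (i = 0); it is the exit condition, not an invariant.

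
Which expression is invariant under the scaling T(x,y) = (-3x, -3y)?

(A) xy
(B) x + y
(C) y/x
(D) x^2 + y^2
C

Under the uniform scaling T(x,y) = (-3x, -3y):
Substitute the transformed coordinates into each option and compare with the original:
(A) xy  ->  (-3x)(-3y) = 9xy   [differs from xy: not invariant]
(B) x + y  ->  (-3x) + (-3y) = -3x - 3y   [differs from x + y: not invariant]
(C) y/x  ->  (-3y)/(-3x) = y/x   [equals y/x: invariant]
(D) x^2 + y^2  ->  (-3x)^2 + (-3y)^2 = 9x^2 + 9y^2   [differs from x^2 + y^2: not invariant]

Only option (C), y/x, is unchanged by the transformation.
The common factor -3 cancels in a ratio of coordinates, while sums, products and sums of squares pick up factors of -3 or 9.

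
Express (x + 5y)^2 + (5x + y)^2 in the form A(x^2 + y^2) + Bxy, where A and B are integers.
26(x^2 + y^2) + 20xy

Expanding: (x + 5y)^2 = x^2 + 10xy + 25y^2
(5x + y)^2 = 25x^2 + 10xy + y^2
Sum = (1+25)(x^2+y^2) + 20xy = 26(x^2 + y^2) + 20xy
This is symmetric in x and y.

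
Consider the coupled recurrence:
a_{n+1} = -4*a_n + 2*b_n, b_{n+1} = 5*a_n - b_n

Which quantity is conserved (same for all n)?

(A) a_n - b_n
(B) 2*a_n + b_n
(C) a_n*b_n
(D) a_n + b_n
D

Replace a_n by a_{n+1} = -4*a_n + 2*b_n and b_n by b_{n+1} = 5*a_n - b_n in each option and simplify:
(A) a_n - b_n  ->  (-4*a_n + 2*b_n) - (5*a_n - b_n) = -9*a_n + 3*b_n   [not conserved]
(B) 2*a_n + b_n  ->  2*(-4*a_n + 2*b_n) + (5*a_n - b_n) = -3*a_n + 3*b_n   [not conserved]
(C) a_n*b_n  ->  (-4*a_n + 2*b_n)*(5*a_n - b_n) = -20*a_n^2 + 14*a_n*b_n - 2*b_n^2   [not conserved]
(D) a_n + b_n  ->  (-4*a_n + 2*b_n) + (5*a_n - b_n) = a_n + b_n   [conserved]

Only (D) a_n + b_n returns to itself after one step, so it is the conserved quantity.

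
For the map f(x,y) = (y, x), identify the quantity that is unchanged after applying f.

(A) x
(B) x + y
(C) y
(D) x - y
B

For f(x,y) = (y, x):
After applying f: x' = y, y' = x. So x' + y' = y + x = x + y.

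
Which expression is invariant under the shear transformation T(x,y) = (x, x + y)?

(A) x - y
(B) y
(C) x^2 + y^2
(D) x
D

Under the shear T(x,y) = (x, x + y):
Substitute the transformed coordinates into each option and compare with the original:
(A) x - y  ->  (x) - (x + y) = -y   [differs from x - y: not invariant]
(B) y  ->  (x + y) = x + y   [differs from y: not invariant]
(C) x^2 + y^2  ->  (x)^2 + (x + y)^2 = 2x^2 + 2xy + y^2   [differs from x^2 + y^2: not invariant]
(D) x  ->  (x) = x   [equals x: invariant]

Only option (D), x, is unchanged by the transformation.
A vertical shear moves points parallel to the y-axis, so the x-coordinate (and any function of x alone) is unchanged.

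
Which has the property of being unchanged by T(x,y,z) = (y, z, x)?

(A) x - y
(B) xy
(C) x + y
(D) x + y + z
D

Apply T(x,y,z) = (y, z, x) to each option, i.e. replace (x, y, z) by the transformed coordinates.
Substitute the transformed coordinates into each option and compare with the original:
(A) x - y  ->  (y) - (z) = y - z   [differs from x - y: not invariant]
(B) xy  ->  (y)(z) = yz   [differs from xy: not invariant]
(C) x + y  ->  (y) + (z) = y + z   [differs from x + y: not invariant]
(D) x + y + z  ->  (y) + (z) + (x) = x + y + z   [equals x + y + z: invariant]

Only option (D), x + y + z, is unchanged by the transformation.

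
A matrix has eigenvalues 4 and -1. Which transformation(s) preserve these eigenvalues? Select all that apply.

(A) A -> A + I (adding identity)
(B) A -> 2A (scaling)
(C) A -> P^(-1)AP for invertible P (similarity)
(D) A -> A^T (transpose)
C and D

Eigenvalues are preserved by:
1. Similarity transformations: A -> P^(-1)AP (same characteristic polynomial)
2. Transpose: A^T has the same eigenvalues as A

Eigenvalues are NOT preserved by:
- Adding identity: eigenvalues become 4+1, -1+1
- Scaling: eigenvalues become 8, -2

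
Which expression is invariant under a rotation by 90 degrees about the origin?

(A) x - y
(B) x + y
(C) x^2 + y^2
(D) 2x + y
C

A rotation by 90 degrees sends (x, y) to (-y, x).
Substitute the transformed coordinates into each option and compare with the original:
(A) x - y  ->  (-y) - (x) = -x - y   [differs from x - y: not invariant]
(B) x + y  ->  (-y) + (x) = x - y   [differs from x + y: not invariant]
(C) x^2 + y^2  ->  (-y)^2 + (x)^2 = x^2 + y^2   [equals x^2 + y^2: invariant]
(D) 2x + y  ->  2(-y) + (x) = x - 2y   [differs from 2x + y: not invariant]

Only option (C), x^2 + y^2, is unchanged by the transformation.
Geometrically, x^2 + y^2 is the squared distance from the origin, which every rotation about the origin preserves.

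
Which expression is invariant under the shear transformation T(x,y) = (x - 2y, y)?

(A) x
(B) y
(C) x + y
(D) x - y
B

Under the shear T(x,y) = (x - 2y, y):
Substitute the transformed coordinates into each option and compare with the original:
(A) x  ->  (x - 2y) = x - 2y   [differs from x: not invariant]
(B) y  ->  (y) = y   [equals y: invariant]
(C) x + y  ->  (x - 2y) + (y) = x - y   [differs from x + y: not invariant]
(D) x - y  ->  (x - 2y) - (y) = x - 3y   [differs from x - y: not invariant]

Only option (B), y, is unchanged by the transformation.
A horizontal shear moves points parallel to the x-axis, so the y-coordinate (and any function of y alone) is unchanged.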